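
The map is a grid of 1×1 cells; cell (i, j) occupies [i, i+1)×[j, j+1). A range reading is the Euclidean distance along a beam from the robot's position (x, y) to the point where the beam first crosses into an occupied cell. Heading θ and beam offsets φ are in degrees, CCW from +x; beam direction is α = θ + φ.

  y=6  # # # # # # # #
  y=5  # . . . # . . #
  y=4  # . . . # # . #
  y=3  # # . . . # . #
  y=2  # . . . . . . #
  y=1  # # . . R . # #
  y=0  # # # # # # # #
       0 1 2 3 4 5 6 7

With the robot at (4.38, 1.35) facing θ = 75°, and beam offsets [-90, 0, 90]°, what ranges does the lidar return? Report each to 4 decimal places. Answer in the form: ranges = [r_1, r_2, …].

beam 1: φ=-90°, α=345°
  cosα=0.9659 sinα=-0.2588 | (4,1) | tMaxX 0.6419 tMaxY 1.3523 | tΔX 1.0353 tΔY 3.8637
    t=0.6419 [x] (5,1)
    t=1.3523 [y] (5,0) — stop
  → r_1 = 1.3523
beam 2: φ=0°, α=75°
  cosα=0.2588 sinα=0.9659 | (4,1) | tMaxX 2.3955 tMaxY 0.6729 | tΔX 3.8637 tΔY 1.0353
    t=0.6729 [y] (4,2)
    t=1.7082 [y] (4,3)
    t=2.3955 [x] (5,3) — stop
  → r_2 = 2.3955
beam 3: φ=90°, α=165°
  cosα=-0.9659 sinα=0.2588 | (4,1) | tMaxX 0.3934 tMaxY 2.5114 | tΔX 1.0353 tΔY 3.8637
    t=0.3934 [x] (3,1)
    t=1.4287 [x] (2,1)
    t=2.4640 [x] (1,1) — stop
  → r_3 = 2.4640

ranges = [1.3523, 2.3955, 2.4640]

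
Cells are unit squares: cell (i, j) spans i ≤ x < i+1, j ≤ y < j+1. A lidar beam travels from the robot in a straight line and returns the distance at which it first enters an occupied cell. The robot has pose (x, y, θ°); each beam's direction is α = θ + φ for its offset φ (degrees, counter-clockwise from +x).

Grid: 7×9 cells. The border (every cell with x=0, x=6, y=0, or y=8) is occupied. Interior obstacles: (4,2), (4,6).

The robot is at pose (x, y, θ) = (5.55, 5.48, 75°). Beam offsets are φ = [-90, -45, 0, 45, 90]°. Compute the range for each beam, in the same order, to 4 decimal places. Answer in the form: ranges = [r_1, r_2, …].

ranges = [0.4659, 0.5196, 1.7387, 1.1000, 4.7105]

beam 1: φ=-90°, α=345°
  direction (0.9659, -0.2588); cell (5,5); t to first gridline: x 0.4659, y 1.8546 (then +1.0353 / +3.8637)
    (6,5) via x @ 0.4659  # hit
  → r_1 = 0.4659
beam 2: φ=-45°, α=30°
  direction (0.8660, 0.5000); cell (5,5); t to first gridline: x 0.5196, y 1.0400 (then +1.1547 / +2.0000)
    (6,5) via x @ 0.5196  # hit
  → r_2 = 0.5196
beam 3: φ=0°, α=75°
  direction (0.2588, 0.9659); cell (5,5); t to first gridline: x 1.7387, y 0.5383 (then +3.8637 / +1.0353)
    (5,6) via y @ 0.5383
    (5,7) via y @ 1.5736
    (6,7) via x @ 1.7387  # hit
  → r_3 = 1.7387
beam 4: φ=45°, α=120°
  direction (-0.5000, 0.8660); cell (5,5); t to first gridline: x 1.1000, y 0.6004 (then +2.0000 / +1.1547)
    (5,6) via y @ 0.6004
    (4,6) via x @ 1.1000  # hit
  → r_4 = 1.1000
beam 5: φ=90°, α=165°
  direction (-0.9659, 0.2588); cell (5,5); t to first gridline: x 0.5694, y 2.0091 (then +1.0353 / +3.8637)
    (4,5) via x @ 0.5694
    (3,5) via x @ 1.6047
    (3,6) via y @ 2.0091
    (2,6) via x @ 2.6400
    (1,6) via x @ 3.6752
    (0,6) via x @ 4.7105  # hit
  → r_5 = 4.7105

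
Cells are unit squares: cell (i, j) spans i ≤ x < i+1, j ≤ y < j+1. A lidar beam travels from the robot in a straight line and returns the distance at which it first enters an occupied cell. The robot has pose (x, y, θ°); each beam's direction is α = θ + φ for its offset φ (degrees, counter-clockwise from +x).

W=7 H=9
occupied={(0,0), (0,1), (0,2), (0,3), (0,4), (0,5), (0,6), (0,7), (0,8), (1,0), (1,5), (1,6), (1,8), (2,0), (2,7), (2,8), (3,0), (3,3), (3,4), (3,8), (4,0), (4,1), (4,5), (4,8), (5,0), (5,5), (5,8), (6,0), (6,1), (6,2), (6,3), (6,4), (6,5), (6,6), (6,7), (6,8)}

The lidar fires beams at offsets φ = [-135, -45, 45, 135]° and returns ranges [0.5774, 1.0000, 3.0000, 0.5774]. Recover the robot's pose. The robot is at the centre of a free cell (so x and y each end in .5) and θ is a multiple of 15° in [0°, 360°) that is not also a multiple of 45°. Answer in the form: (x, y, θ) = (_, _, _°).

(x, y, θ) = (1.5, 1.5, 15°)

The pose lattice has 27·16 = 432 candidates. Test each by forward raycasting.
  (1.5, 1.5, 285°): beam 2 = 0.5774 ≠ 1.0000 ✗
  (5.5, 2.5, 120°): beam 1 = 0.5176 ≠ 0.5774 ✗
  (2.5, 5.5, 120°): beam 1 = 1.5529 ≠ 0.5774 ✗
  …
  (1.5, 1.5, 15°): r_1=0.5774, r_2=1.0000, r_3=3.0000, r_4=0.5774 — all match ✓
Unique over the lattice → pose = (1.5, 1.5, 15°).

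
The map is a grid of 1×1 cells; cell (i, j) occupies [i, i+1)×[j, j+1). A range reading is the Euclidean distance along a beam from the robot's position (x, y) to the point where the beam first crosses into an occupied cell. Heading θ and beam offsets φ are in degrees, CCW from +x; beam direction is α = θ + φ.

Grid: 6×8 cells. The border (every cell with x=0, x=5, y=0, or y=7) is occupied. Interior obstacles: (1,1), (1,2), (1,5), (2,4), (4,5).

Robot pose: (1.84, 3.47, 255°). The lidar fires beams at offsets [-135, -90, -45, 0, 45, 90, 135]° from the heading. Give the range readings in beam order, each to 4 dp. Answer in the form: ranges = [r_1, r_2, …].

beam 1: φ=-135°, α=120°
  d=(-0.5000,0.8660)  start (1,3)  tX=1.6800 tY=0.6120  stride 1/|dx|=2.0000 1/|dy|=1.1547
    cross y-line → (1,4), t=0.6120
    cross x-line → (0,4), t=1.6800 (wall)
  → r_1 = 1.6800
beam 2: φ=-90°, α=165°
  d=(-0.9659,0.2588)  start (1,3)  tX=0.8696 tY=2.0478  stride 1/|dx|=1.0353 1/|dy|=3.8637
    cross x-line → (0,3), t=0.8696 (wall)
  → r_2 = 0.8696
beam 3: φ=-45°, α=210°
  d=(-0.8660,-0.5000)  start (1,3)  tX=0.9699 tY=0.9400  stride 1/|dx|=1.1547 1/|dy|=2.0000
    cross y-line → (1,2), t=0.9400 (wall)
  → r_3 = 0.9400
beam 4: φ=0°, α=255°
  d=(-0.2588,-0.9659)  start (1,3)  tX=3.2455 tY=0.4866  stride 1/|dx|=3.8637 1/|dy|=1.0353
    cross y-line → (1,2), t=0.4866 (wall)
  → r_4 = 0.4866
beam 5: φ=45°, α=300°
  d=(0.5000,-0.8660)  start (1,3)  tX=0.3200 tY=0.5427  stride 1/|dx|=2.0000 1/|dy|=1.1547
    cross x-line → (2,3), t=0.3200
    cross y-line → (2,2), t=0.5427
    cross y-line → (2,1), t=1.6974
    cross x-line → (3,1), t=2.3200
    cross y-line → (3,0), t=2.8521 (wall)
  → r_5 = 2.8521
beam 6: φ=90°, α=345°
  d=(0.9659,-0.2588)  start (1,3)  tX=0.1656 tY=1.8159  stride 1/|dx|=1.0353 1/|dy|=3.8637
    cross x-line → (2,3), t=0.1656
    cross x-line → (3,3), t=1.2009
    cross y-line → (3,2), t=1.8159
    cross x-line → (4,2), t=2.2362
    cross x-line → (5,2), t=3.2715 (wall)
  → r_6 = 3.2715
beam 7: φ=135°, α=30°
  d=(0.8660,0.5000)  start (1,3)  tX=0.1848 tY=1.0600  stride 1/|dx|=1.1547 1/|dy|=2.0000
    cross x-line → (2,3), t=0.1848
    cross y-line → (2,4), t=1.0600 (wall)
  → r_7 = 1.0600

ranges = [1.6800, 0.8696, 0.9400, 0.4866, 2.8521, 3.2715, 1.0600]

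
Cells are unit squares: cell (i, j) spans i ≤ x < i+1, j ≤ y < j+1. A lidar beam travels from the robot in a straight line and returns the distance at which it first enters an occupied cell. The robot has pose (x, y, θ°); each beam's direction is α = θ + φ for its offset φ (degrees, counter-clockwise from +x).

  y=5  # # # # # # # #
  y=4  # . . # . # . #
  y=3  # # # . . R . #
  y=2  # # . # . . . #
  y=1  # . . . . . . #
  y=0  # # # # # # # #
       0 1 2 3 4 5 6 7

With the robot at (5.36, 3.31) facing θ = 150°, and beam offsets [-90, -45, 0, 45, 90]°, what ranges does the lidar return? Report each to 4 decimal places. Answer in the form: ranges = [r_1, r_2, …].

beam 1: φ=-90°, α=60°
  d=(0.5000,0.8660)  start (5,3)  tX=1.2800 tY=0.7967  stride 1/|dx|=2.0000 1/|dy|=1.1547
    cross y-line → (5,4), t=0.7967 (wall)
  → r_1 = 0.7967
beam 2: φ=-45°, α=105°
  d=(-0.2588,0.9659)  start (5,3)  tX=1.3909 tY=0.7143  stride 1/|dx|=3.8637 1/|dy|=1.0353
    cross y-line → (5,4), t=0.7143 (wall)
  → r_2 = 0.7143
beam 3: φ=0°, α=150°
  d=(-0.8660,0.5000)  start (5,3)  tX=0.4157 tY=1.3800  stride 1/|dx|=1.1547 1/|dy|=2.0000
    cross x-line → (4,3), t=0.4157
    cross y-line → (4,4), t=1.3800
    cross x-line → (3,4), t=1.5704 (wall)
  → r_3 = 1.5704
beam 4: φ=45°, α=195°
  d=(-0.9659,-0.2588)  start (5,3)  tX=0.3727 tY=1.1977  stride 1/|dx|=1.0353 1/|dy|=3.8637
    cross x-line → (4,3), t=0.3727
    cross y-line → (4,2), t=1.1977
    cross x-line → (3,2), t=1.4080 (wall)
  → r_4 = 1.4080
beam 5: φ=90°, α=240°
  d=(-0.5000,-0.8660)  start (5,3)  tX=0.7200 tY=0.3580  stride 1/|dx|=2.0000 1/|dy|=1.1547
    cross y-line → (5,2), t=0.3580
    cross x-line → (4,2), t=0.7200
    cross y-line → (4,1), t=1.5127
    cross y-line → (4,0), t=2.6674 (wall)
  → r_5 = 2.6674

ranges = [0.7967, 0.7143, 1.5704, 1.4080, 2.6674]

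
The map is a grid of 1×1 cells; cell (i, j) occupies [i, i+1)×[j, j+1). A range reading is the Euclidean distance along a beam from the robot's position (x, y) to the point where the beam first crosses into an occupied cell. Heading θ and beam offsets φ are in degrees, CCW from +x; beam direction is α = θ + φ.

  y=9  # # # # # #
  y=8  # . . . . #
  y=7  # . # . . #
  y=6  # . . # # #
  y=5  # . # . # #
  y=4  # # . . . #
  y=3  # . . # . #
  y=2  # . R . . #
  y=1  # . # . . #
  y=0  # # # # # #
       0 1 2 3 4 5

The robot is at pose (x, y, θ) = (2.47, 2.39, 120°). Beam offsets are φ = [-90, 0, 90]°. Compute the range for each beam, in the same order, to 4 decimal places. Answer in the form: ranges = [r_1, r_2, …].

beam 1: φ=-90°, α=30°
  dir = (cos 30°, sin 30°) = (0.8660, 0.5000); from cell (2,2)
  next x-line at t=0.6120, next y-line at t=1.2200; Δt_x=1.1547, Δt_y=2.0000
    x: enter (3,2) at t=0.6120
    y: enter (3,3) at t=1.2200 ← occupied
  → r_1 = 1.2200
beam 2: φ=0°, α=120°
  dir = (cos 120°, sin 120°) = (-0.5000, 0.8660); from cell (2,2)
  next x-line at t=0.9400, next y-line at t=0.7044; Δt_x=2.0000, Δt_y=1.1547
    y: enter (2,3) at t=0.7044
    x: enter (1,3) at t=0.9400
    y: enter (1,4) at t=1.8591 ← occupied
  → r_2 = 1.8591
beam 3: φ=90°, α=210°
  dir = (cos 210°, sin 210°) = (-0.8660, -0.5000); from cell (2,2)
  next x-line at t=0.5427, next y-line at t=0.7800; Δt_x=1.1547, Δt_y=2.0000
    x: enter (1,2) at t=0.5427
    y: enter (1,1) at t=0.7800
    x: enter (0,1) at t=1.6974 ← occupied
  → r_3 = 1.6974

ranges = [1.2200, 1.8591, 1.6974]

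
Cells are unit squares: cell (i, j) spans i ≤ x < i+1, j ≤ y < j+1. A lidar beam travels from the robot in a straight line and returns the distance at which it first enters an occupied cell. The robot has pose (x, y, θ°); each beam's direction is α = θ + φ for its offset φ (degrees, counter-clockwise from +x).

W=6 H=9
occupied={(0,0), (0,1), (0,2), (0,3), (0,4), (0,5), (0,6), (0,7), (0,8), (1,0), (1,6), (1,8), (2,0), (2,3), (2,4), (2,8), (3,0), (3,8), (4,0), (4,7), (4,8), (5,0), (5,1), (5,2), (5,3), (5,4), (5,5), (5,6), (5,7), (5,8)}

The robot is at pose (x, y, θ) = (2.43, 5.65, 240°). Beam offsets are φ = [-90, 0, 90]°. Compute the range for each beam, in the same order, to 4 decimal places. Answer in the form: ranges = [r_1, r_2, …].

ranges = [0.7000, 0.7506, 2.9676]

beam 1: φ=-90°, α=150°
  d=(-0.8660,0.5000)  start (2,5)  tX=0.4965 tY=0.7000  stride 1/|dx|=1.1547 1/|dy|=2.0000
    cross x-line → (1,5), t=0.4965
    cross y-line → (1,6), t=0.7000 (wall)
  → r_1 = 0.7000
beam 2: φ=0°, α=240°
  d=(-0.5000,-0.8660)  start (2,5)  tX=0.8600 tY=0.7506  stride 1/|dx|=2.0000 1/|dy|=1.1547
    cross y-line → (2,4), t=0.7506 (wall)
  → r_2 = 0.7506
beam 3: φ=90°, α=330°
  d=(0.8660,-0.5000)  start (2,5)  tX=0.6582 tY=1.3000  stride 1/|dx|=1.1547 1/|dy|=2.0000
    cross x-line → (3,5), t=0.6582
    cross y-line → (3,4), t=1.3000
    cross x-line → (4,4), t=1.8129
    cross x-line → (5,4), t=2.9676 (wall)
  → r_3 = 2.9676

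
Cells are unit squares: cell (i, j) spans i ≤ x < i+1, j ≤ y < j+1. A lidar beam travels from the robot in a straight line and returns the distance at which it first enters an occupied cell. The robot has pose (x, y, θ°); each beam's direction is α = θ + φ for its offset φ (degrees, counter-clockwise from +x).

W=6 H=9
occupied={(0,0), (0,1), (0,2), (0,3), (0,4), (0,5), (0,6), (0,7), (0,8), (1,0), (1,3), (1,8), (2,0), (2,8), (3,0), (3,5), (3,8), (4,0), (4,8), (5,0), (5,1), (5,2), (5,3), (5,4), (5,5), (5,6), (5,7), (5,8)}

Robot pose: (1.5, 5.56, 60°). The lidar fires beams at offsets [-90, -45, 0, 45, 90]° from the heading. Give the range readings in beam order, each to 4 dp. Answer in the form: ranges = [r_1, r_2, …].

beam 1: φ=-90°, α=330°
  dir = (cos 330°, sin 330°) = (0.8660, -0.5000); from cell (1,5)
  next x-line at t=0.5774, next y-line at t=1.1200; Δt_x=1.1547, Δt_y=2.0000
    x: enter (2,5) at t=0.5774
    y: enter (2,4) at t=1.1200
    x: enter (3,4) at t=1.7321
    x: enter (4,4) at t=2.8868
    y: enter (4,3) at t=3.1200
    x: enter (5,3) at t=4.0415 ← occupied
  → r_1 = 4.0415
beam 2: φ=-45°, α=15°
  dir = (cos 15°, sin 15°) = (0.9659, 0.2588); from cell (1,5)
  next x-line at t=0.5176, next y-line at t=1.7000; Δt_x=1.0353, Δt_y=3.8637
    x: enter (2,5) at t=0.5176
    x: enter (3,5) at t=1.5529 ← occupied
  → r_2 = 1.5529
beam 3: φ=0°, α=60°
  dir = (cos 60°, sin 60°) = (0.5000, 0.8660); from cell (1,5)
  next x-line at t=1.0000, next y-line at t=0.5081; Δt_x=2.0000, Δt_y=1.1547
    y: enter (1,6) at t=0.5081
    x: enter (2,6) at t=1.0000
    y: enter (2,7) at t=1.6628
    y: enter (2,8) at t=2.8175 ← occupied
  → r_3 = 2.8175
beam 4: φ=45°, α=105°
  dir = (cos 105°, sin 105°) = (-0.2588, 0.9659); from cell (1,5)
  next x-line at t=1.9319, next y-line at t=0.4555; Δt_x=3.8637, Δt_y=1.0353
    y: enter (1,6) at t=0.4555
    y: enter (1,7) at t=1.4908
    x: enter (0,7) at t=1.9319 ← occupied
  → r_4 = 1.9319
beam 5: φ=90°, α=150°
  dir = (cos 150°, sin 150°) = (-0.8660, 0.5000); from cell (1,5)
  next x-line at t=0.5774, next y-line at t=0.8800; Δt_x=1.1547, Δt_y=2.0000
    x: enter (0,5) at t=0.5774 ← occupied
  → r_5 = 0.5774

ranges = [4.0415, 1.5529, 2.8175, 1.9319, 0.5774]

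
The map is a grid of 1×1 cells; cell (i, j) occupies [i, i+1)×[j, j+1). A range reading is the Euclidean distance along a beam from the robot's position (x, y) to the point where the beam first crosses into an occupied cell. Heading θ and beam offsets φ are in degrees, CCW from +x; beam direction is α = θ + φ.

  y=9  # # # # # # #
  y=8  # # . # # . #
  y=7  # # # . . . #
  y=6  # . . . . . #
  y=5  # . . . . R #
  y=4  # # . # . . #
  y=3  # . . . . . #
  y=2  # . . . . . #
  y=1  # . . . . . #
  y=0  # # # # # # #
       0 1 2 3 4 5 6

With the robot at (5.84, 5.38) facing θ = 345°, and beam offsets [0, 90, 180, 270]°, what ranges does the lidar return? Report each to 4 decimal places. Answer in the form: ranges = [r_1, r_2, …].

ranges = [0.1656, 0.6182, 5.0107, 4.5345]

beam 1: φ=0°, α=345°
  d=(0.9659,-0.2588)  start (5,5)  tX=0.1656 tY=1.4682  stride 1/|dx|=1.0353 1/|dy|=3.8637
    cross x-line → (6,5), t=0.1656 (wall)
  → r_1 = 0.1656
beam 2: φ=90°, α=75°
  d=(0.2588,0.9659)  start (5,5)  tX=0.6182 tY=0.6419  stride 1/|dx|=3.8637 1/|dy|=1.0353
    cross x-line → (6,5), t=0.6182 (wall)
  → r_2 = 0.6182
beam 3: φ=180°, α=165°
  d=(-0.9659,0.2588)  start (5,5)  tX=0.8696 tY=2.3955  stride 1/|dx|=1.0353 1/|dy|=3.8637
    cross x-line → (4,5), t=0.8696
    cross x-line → (3,5), t=1.9049
    cross y-line → (3,6), t=2.3955
    cross x-line → (2,6), t=2.9402
    cross x-line → (1,6), t=3.9755
    cross x-line → (0,6), t=5.0107 (wall)
  → r_3 = 5.0107
beam 4: φ=270°, α=255°
  d=(-0.2588,-0.9659)  start (5,5)  tX=3.2455 tY=0.3934  stride 1/|dx|=3.8637 1/|dy|=1.0353
    cross y-line → (5,4), t=0.3934
    cross y-line → (5,3), t=1.4287
    cross y-line → (5,2), t=2.4640
    cross x-line → (4,2), t=3.2455
    cross y-line → (4,1), t=3.4992
    cross y-line → (4,0), t=4.5345 (wall)
  → r_4 = 4.5345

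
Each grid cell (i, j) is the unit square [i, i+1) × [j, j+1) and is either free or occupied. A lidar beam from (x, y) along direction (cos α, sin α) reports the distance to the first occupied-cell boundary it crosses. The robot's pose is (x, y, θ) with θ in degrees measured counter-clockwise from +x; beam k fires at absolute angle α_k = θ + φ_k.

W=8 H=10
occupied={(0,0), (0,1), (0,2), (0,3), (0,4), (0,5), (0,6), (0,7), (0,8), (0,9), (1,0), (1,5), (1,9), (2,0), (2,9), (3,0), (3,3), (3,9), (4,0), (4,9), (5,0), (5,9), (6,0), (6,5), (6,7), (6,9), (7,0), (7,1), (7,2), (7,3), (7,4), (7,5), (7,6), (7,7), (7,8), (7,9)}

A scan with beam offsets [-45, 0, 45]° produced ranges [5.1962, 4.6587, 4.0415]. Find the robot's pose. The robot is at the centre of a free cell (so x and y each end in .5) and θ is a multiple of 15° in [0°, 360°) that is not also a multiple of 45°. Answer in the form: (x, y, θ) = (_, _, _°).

(x, y, θ) = (2.5, 5.5, 15°)

The pose lattice has 44·16 = 704 candidates. Test each by forward raycasting.
  (1.5, 8.5, 285°): beam 1 = 1.0000 ≠ 5.1962 ✗
  (5.5, 8.5, 195°): beam 1 = 1.0000 ≠ 5.1962 ✗
  (1.5, 7.5, 150°): beam 1 = 1.5529 ≠ 5.1962 ✗
  (5.5, 6.5, 285°): beam 1 = 3.0000 ≠ 5.1962 ✗
  …
  (2.5, 5.5, 15°): r_1=5.1962, r_2=4.6587, r_3=4.0415 — all match ✓
No second candidate reproduces the full scan.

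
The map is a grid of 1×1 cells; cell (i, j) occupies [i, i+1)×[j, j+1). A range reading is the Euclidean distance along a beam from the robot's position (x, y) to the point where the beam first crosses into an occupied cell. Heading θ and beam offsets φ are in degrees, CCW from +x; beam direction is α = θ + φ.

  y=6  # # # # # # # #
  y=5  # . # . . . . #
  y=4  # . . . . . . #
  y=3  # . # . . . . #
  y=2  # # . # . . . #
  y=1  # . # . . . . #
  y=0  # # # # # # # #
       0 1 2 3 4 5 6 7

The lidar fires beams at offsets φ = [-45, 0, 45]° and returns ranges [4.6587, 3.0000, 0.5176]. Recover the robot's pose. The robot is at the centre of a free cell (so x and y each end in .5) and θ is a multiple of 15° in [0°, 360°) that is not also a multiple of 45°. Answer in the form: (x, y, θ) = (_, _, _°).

(x, y, θ) = (2.5, 4.5, 30°)

Enumerate (i+0.5, j+0.5, θ) over the 25 free cells and 16 admissible headings. For each, cast all 3 beams and compare to the given ranges.
  (5.5, 5.5, 195°): beam 1 = 1.0000 ≠ 4.6587 ✗
  (6.5, 2.5, 105°): beam 1 = 1.0000 ≠ 4.6587 ✗
  (4.5, 3.5, 240°): beam 1 = 1.5529 ≠ 4.6587 ✗
  (3.5, 5.5, 30°): beam 1 = 3.6235 ≠ 4.6587 ✗
  …
  (2.5, 4.5, 30°): r_1=4.6587, r_2=3.0000, r_3=0.5176 — all match ✓
Only this pose fits every beam.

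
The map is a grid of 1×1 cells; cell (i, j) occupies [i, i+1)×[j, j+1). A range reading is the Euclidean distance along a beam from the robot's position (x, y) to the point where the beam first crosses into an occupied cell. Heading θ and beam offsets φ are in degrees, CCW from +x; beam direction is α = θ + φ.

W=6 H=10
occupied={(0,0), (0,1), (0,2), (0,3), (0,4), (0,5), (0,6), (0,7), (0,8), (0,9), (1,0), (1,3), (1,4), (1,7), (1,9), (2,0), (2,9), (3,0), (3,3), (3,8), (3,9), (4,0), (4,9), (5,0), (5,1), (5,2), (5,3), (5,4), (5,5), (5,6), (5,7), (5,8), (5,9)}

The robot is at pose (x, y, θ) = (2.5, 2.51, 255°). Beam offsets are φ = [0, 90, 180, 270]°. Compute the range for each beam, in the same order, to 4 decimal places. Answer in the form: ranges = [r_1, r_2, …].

beam 1: φ=0°, α=255°
  dir = (cos 255°, sin 255°) = (-0.2588, -0.9659); from cell (2,2)
  next x-line at t=1.9319, next y-line at t=0.5280; Δt_x=3.8637, Δt_y=1.0353
    y: enter (2,1) at t=0.5280
    y: enter (2,0) at t=1.5633 ← occupied
  → r_1 = 1.5633
beam 2: φ=90°, α=345°
  dir = (cos 345°, sin 345°) = (0.9659, -0.2588); from cell (2,2)
  next x-line at t=0.5176, next y-line at t=1.9705; Δt_x=1.0353, Δt_y=3.8637
    x: enter (3,2) at t=0.5176
    x: enter (4,2) at t=1.5529
    y: enter (4,1) at t=1.9705
    x: enter (5,1) at t=2.5882 ← occupied
  → r_2 = 2.5882
beam 3: φ=180°, α=75°
  dir = (cos 75°, sin 75°) = (0.2588, 0.9659); from cell (2,2)
  next x-line at t=1.9319, next y-line at t=0.5073; Δt_x=3.8637, Δt_y=1.0353
    y: enter (2,3) at t=0.5073
    y: enter (2,4) at t=1.5426
    x: enter (3,4) at t=1.9319
    y: enter (3,5) at t=2.5778
    y: enter (3,6) at t=3.6131
    y: enter (3,7) at t=4.6484
    y: enter (3,8) at t=5.6837 ← occupied
  → r_3 = 5.6837
beam 4: φ=270°, α=165°
  dir = (cos 165°, sin 165°) = (-0.9659, 0.2588); from cell (2,2)
  next x-line at t=0.5176, next y-line at t=1.8932; Δt_x=1.0353, Δt_y=3.8637
    x: enter (1,2) at t=0.5176
    x: enter (0,2) at t=1.5529 ← occupied
  → r_4 = 1.5529

ranges = [1.5633, 2.5882, 5.6837, 1.5529]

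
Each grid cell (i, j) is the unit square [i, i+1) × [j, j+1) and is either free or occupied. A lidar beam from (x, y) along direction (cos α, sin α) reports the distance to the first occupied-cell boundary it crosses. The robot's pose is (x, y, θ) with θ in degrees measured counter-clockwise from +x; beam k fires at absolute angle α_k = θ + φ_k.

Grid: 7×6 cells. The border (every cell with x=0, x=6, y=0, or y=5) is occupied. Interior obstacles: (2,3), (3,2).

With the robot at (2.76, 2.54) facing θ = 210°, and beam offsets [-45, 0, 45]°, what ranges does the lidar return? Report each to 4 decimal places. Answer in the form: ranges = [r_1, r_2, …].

beam 1: φ=-45°, α=165°
  direction (-0.9659, 0.2588); cell (2,2); t to first gridline: x 0.7868, y 1.7773 (then +1.0353 / +3.8637)
    (1,2) via x @ 0.7868
    (1,3) via y @ 1.7773
    (0,3) via x @ 1.8221  # hit
  → r_1 = 1.8221
beam 2: φ=0°, α=210°
  direction (-0.8660, -0.5000); cell (2,2); t to first gridline: x 0.8776, y 1.0800 (then +1.1547 / +2.0000)
    (1,2) via x @ 0.8776
    (1,1) via y @ 1.0800
    (0,1) via x @ 2.0323  # hit
  → r_2 = 2.0323
beam 3: φ=45°, α=255°
  direction (-0.2588, -0.9659); cell (2,2); t to first gridline: x 2.9364, y 0.5590 (then +3.8637 / +1.0353)
    (2,1) via y @ 0.5590
    (2,0) via y @ 1.5943  # hit
  → r_3 = 1.5943

ranges = [1.8221, 2.0323, 1.5943]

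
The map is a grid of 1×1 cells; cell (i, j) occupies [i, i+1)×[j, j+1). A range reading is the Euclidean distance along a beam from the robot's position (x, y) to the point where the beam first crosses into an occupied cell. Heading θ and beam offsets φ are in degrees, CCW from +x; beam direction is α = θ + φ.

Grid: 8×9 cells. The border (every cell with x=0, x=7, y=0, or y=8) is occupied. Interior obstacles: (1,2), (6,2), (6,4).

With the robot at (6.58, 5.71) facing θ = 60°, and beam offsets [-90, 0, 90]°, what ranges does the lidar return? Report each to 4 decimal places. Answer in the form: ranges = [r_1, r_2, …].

beam 1: φ=-90°, α=330°
  direction (0.8660, -0.5000); cell (6,5); t to first gridline: x 0.4850, y 1.4200 (then +1.1547 / +2.0000)
    (7,5) via x @ 0.4850  # hit
  → r_1 = 0.4850
beam 2: φ=0°, α=60°
  direction (0.5000, 0.8660); cell (6,5); t to first gridline: x 0.8400, y 0.3349 (then +2.0000 / +1.1547)
    (6,6) via y @ 0.3349
    (7,6) via x @ 0.8400  # hit
  → r_2 = 0.8400
beam 3: φ=90°, α=150°
  direction (-0.8660, 0.5000); cell (6,5); t to first gridline: x 0.6697, y 0.5800 (then +1.1547 / +2.0000)
    (6,6) via y @ 0.5800
    (5,6) via x @ 0.6697
    (4,6) via x @ 1.8244
    (4,7) via y @ 2.5800
    (3,7) via x @ 2.9791
    (2,7) via x @ 4.1338
    (2,8) via y @ 4.5800  # hit
  → r_3 = 4.5800

ranges = [0.4850, 0.8400, 4.5800]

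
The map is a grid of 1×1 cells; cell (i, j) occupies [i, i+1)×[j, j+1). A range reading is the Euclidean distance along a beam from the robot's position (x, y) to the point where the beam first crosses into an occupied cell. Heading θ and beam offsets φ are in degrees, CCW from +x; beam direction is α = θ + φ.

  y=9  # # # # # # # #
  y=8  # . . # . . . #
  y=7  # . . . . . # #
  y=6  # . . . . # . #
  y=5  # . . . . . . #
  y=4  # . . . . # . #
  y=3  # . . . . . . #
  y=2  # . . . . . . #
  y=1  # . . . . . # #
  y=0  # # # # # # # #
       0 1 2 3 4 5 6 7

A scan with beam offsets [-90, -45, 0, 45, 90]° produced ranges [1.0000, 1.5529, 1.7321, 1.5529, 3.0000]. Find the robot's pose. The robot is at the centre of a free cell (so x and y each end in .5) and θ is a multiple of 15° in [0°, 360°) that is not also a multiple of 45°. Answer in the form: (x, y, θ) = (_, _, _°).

Enumerate (i+0.5, j+0.5, θ) over the 43 free cells and 16 admissible headings. For each, cast all 5 beams and compare to the given ranges.
  (1.5, 7.5, 285°): beam 1 = 0.5176 ≠ 1.0000 ✗
  (1.5, 7.5, 240°): beam 1 = 0.5774 ≠ 1.0000 ✗
  (1.5, 1.5, 330°): beam 1 = 0.5774 ≠ 1.0000 ✗
  (4.5, 5.5, 300°): beam 1 = 4.0415 ≠ 1.0000 ✗
  …
  (2.5, 7.5, 150°): r_1=1.0000, r_2=1.5529, r_3=1.7321, r_4=1.5529, r_5=3.0000 — all match ✓
Unique over the lattice → pose = (2.5, 7.5, 150°).

(x, y, θ) = (2.5, 7.5, 150°)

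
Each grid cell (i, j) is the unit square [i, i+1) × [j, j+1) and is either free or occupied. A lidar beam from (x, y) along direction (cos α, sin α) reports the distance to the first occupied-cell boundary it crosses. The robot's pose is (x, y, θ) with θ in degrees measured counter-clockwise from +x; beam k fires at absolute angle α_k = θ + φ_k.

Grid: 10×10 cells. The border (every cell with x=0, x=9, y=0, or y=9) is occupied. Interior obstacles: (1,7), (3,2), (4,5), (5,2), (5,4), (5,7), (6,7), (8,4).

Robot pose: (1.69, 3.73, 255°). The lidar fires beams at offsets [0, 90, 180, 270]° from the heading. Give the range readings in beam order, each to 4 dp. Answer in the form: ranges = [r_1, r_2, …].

ranges = [2.6660, 3.4268, 5.4559, 0.7143]

beam 1: φ=0°, α=255°
  dir = (cos 255°, sin 255°) = (-0.2588, -0.9659); from cell (1,3)
  next x-line at t=2.6660, next y-line at t=0.7558; Δt_x=3.8637, Δt_y=1.0353
    y: enter (1,2) at t=0.7558
    y: enter (1,1) at t=1.7910
    x: enter (0,1) at t=2.6660 ← occupied
  → r_1 = 2.6660
beam 2: φ=90°, α=345°
  dir = (cos 345°, sin 345°) = (0.9659, -0.2588); from cell (1,3)
  next x-line at t=0.3209, next y-line at t=2.8205; Δt_x=1.0353, Δt_y=3.8637
    x: enter (2,3) at t=0.3209
    x: enter (3,3) at t=1.3562
    x: enter (4,3) at t=2.3915
    y: enter (4,2) at t=2.8205
    x: enter (5,2) at t=3.4268 ← occupied
  → r_2 = 3.4268
beam 3: φ=180°, α=75°
  dir = (cos 75°, sin 75°) = (0.2588, 0.9659); from cell (1,3)
  next x-line at t=1.1977, next y-line at t=0.2795; Δt_x=3.8637, Δt_y=1.0353
    y: enter (1,4) at t=0.2795
    x: enter (2,4) at t=1.1977
    y: enter (2,5) at t=1.3148
    y: enter (2,6) at t=2.3501
    y: enter (2,7) at t=3.3854
    y: enter (2,8) at t=4.4206
    x: enter (3,8) at t=5.0615
    y: enter (3,9) at t=5.4559 ← occupied
  → r_3 = 5.4559
beam 4: φ=270°, α=165°
  dir = (cos 165°, sin 165°) = (-0.9659, 0.2588); from cell (1,3)
  next x-line at t=0.7143, next y-line at t=1.0432; Δt_x=1.0353, Δt_y=3.8637
    x: enter (0,3) at t=0.7143 ← occupied
  → r_4 = 0.7143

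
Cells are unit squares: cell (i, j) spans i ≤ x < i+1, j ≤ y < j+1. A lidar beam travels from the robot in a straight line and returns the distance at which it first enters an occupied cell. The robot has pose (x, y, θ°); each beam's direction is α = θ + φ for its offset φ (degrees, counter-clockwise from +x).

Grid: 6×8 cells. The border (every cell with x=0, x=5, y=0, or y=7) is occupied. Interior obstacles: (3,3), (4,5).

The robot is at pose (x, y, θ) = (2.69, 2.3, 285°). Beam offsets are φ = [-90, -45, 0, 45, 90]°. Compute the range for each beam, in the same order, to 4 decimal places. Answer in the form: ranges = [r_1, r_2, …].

ranges = [1.7496, 1.5011, 1.3459, 2.6000, 2.3915]

beam 1: φ=-90°, α=195°
  d=(-0.9659,-0.2588)  start (2,2)  tX=0.7143 tY=1.1591  stride 1/|dx|=1.0353 1/|dy|=3.8637
    cross x-line → (1,2), t=0.7143
    cross y-line → (1,1), t=1.1591
    cross x-line → (0,1), t=1.7496 (wall)
  → r_1 = 1.7496
beam 2: φ=-45°, α=240°
  d=(-0.5000,-0.8660)  start (2,2)  tX=1.3800 tY=0.3464  stride 1/|dx|=2.0000 1/|dy|=1.1547
    cross y-line → (2,1), t=0.3464
    cross x-line → (1,1), t=1.3800
    cross y-line → (1,0), t=1.5011 (wall)
  → r_2 = 1.5011
beam 3: φ=0°, α=285°
  d=(0.2588,-0.9659)  start (2,2)  tX=1.1977 tY=0.3106  stride 1/|dx|=3.8637 1/|dy|=1.0353
    cross y-line → (2,1), t=0.3106
    cross x-line → (3,1), t=1.1977
    cross y-line → (3,0), t=1.3459 (wall)
  → r_3 = 1.3459
beam 4: φ=45°, α=330°
  d=(0.8660,-0.5000)  start (2,2)  tX=0.3580 tY=0.6000  stride 1/|dx|=1.1547 1/|dy|=2.0000
    cross x-line → (3,2), t=0.3580
    cross y-line → (3,1), t=0.6000
    cross x-line → (4,1), t=1.5127
    cross y-line → (4,0), t=2.6000 (wall)
  → r_4 = 2.6000
beam 5: φ=90°, α=15°
  d=(0.9659,0.2588)  start (2,2)  tX=0.3209 tY=2.7046  stride 1/|dx|=1.0353 1/|dy|=3.8637
    cross x-line → (3,2), t=0.3209
    cross x-line → (4,2), t=1.3562
    cross x-line → (5,2), t=2.3915 (wall)
  → r_5 = 2.3915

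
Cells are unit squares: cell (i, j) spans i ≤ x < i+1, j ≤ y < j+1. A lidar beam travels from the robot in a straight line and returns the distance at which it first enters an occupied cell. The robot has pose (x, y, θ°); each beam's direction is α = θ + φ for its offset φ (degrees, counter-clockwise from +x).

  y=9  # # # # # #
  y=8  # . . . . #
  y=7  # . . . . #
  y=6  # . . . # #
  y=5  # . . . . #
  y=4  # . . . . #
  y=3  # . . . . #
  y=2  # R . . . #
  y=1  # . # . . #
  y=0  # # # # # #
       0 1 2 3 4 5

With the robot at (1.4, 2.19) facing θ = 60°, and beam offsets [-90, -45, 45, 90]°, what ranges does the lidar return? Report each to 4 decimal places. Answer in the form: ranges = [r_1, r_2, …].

beam 1: φ=-90°, α=330°
  direction (0.8660, -0.5000); cell (1,2); t to first gridline: x 0.6928, y 0.3800 (then +1.1547 / +2.0000)
    (1,1) via y @ 0.3800
    (2,1) via x @ 0.6928  # hit
  → r_1 = 0.6928
beam 2: φ=-45°, α=15°
  direction (0.9659, 0.2588); cell (1,2); t to first gridline: x 0.6212, y 3.1296 (then +1.0353 / +3.8637)
    (2,2) via x @ 0.6212
    (3,2) via x @ 1.6564
    (4,2) via x @ 2.6917
    (4,3) via y @ 3.1296
    (5,3) via x @ 3.7270  # hit
  → r_2 = 3.7270
beam 3: φ=45°, α=105°
  direction (-0.2588, 0.9659); cell (1,2); t to first gridline: x 1.5455, y 0.8386 (then +3.8637 / +1.0353)
    (1,3) via y @ 0.8386
    (0,3) via x @ 1.5455  # hit
  → r_3 = 1.5455
beam 4: φ=90°, α=150°
  direction (-0.8660, 0.5000); cell (1,2); t to first gridline: x 0.4619, y 1.6200 (then +1.1547 / +2.0000)
    (0,2) via x @ 0.4619  # hit
  → r_4 = 0.4619

ranges = [0.6928, 3.7270, 1.5455, 0.4619]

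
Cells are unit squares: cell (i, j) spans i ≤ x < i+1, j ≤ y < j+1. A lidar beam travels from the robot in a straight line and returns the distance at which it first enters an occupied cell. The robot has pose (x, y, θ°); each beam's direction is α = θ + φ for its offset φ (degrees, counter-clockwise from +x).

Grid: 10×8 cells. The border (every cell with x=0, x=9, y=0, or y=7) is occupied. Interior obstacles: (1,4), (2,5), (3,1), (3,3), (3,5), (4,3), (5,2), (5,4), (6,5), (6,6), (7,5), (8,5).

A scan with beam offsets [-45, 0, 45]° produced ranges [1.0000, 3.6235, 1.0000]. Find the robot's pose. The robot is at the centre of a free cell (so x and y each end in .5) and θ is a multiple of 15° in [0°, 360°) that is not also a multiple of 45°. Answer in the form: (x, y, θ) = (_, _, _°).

Enumerate (i+0.5, j+0.5, θ) over the 36 free cells and 16 admissible headings. For each, cast all 3 beams and compare to the given ranges.
  (8.5, 1.5, 255°): beam 2 = 0.5176 ≠ 3.6235 ✗
  (7.5, 2.5, 285°): beam 1 = 1.7321 ≠ 1.0000 ✗
  (2.5, 6.5, 345°): beam 1 = 0.5774 ≠ 1.0000 ✗
  (1.5, 3.5, 165°): beam 1 = 0.5774 ≠ 1.0000 ✗
  …
  (4.5, 2.5, 195°): r_1=1.0000, r_2=3.6235, r_3=1.0000 — all match ✓
Unique over the lattice → pose = (4.5, 2.5, 195°).

(x, y, θ) = (4.5, 2.5, 195°)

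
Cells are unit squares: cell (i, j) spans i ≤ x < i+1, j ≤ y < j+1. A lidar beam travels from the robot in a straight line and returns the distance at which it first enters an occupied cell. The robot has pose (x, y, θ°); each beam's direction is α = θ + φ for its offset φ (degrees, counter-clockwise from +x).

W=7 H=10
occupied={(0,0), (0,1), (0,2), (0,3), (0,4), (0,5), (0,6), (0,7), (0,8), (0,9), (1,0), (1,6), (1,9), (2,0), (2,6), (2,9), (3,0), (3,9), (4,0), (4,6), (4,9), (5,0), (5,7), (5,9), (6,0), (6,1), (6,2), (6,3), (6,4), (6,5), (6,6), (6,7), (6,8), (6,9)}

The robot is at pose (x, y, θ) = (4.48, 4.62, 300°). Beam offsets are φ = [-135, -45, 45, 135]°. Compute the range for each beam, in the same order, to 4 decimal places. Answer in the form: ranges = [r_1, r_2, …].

ranges = [3.6028, 3.7477, 1.5736, 1.4287]

beam 1: φ=-135°, α=165°
  d=(-0.9659,0.2588)  start (4,4)  tX=0.4969 tY=1.4682  stride 1/|dx|=1.0353 1/|dy|=3.8637
    cross x-line → (3,4), t=0.4969
    cross y-line → (3,5), t=1.4682
    cross x-line → (2,5), t=1.5322
    cross x-line → (1,5), t=2.5675
    cross x-line → (0,5), t=3.6028 (wall)
  → r_1 = 3.6028
beam 2: φ=-45°, α=255°
  d=(-0.2588,-0.9659)  start (4,4)  tX=1.8546 tY=0.6419  stride 1/|dx|=3.8637 1/|dy|=1.0353
    cross y-line → (4,3), t=0.6419
    cross y-line → (4,2), t=1.6771
    cross x-line → (3,2), t=1.8546
    cross y-line → (3,1), t=2.7124
    cross y-line → (3,0), t=3.7477 (wall)
  → r_2 = 3.7477
beam 3: φ=45°, α=345°
  d=(0.9659,-0.2588)  start (4,4)  tX=0.5383 tY=2.3955  stride 1/|dx|=1.0353 1/|dy|=3.8637
    cross x-line → (5,4), t=0.5383
    cross x-line → (6,4), t=1.5736 (wall)
  → r_3 = 1.5736
beam 4: φ=135°, α=75°
  d=(0.2588,0.9659)  start (4,4)  tX=2.0091 tY=0.3934  stride 1/|dx|=3.8637 1/|dy|=1.0353
    cross y-line → (4,5), t=0.3934
    cross y-line → (4,6), t=1.4287 (wall)
  → r_4 = 1.4287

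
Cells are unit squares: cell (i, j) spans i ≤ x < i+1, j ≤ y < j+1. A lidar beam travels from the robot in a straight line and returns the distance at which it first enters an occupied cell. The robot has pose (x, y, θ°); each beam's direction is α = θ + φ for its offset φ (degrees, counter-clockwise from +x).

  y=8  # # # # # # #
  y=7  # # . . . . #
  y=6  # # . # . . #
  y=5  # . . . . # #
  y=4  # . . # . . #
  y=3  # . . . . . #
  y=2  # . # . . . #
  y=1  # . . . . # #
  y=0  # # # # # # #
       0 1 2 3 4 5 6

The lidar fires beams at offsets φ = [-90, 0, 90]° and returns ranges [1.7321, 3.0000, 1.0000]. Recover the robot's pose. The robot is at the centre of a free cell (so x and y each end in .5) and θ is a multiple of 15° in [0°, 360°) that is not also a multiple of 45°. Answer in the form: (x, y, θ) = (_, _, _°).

(x, y, θ) = (4.5, 2.5, 210°)

Enumerate (i+0.5, j+0.5, θ) over the 28 free cells and 16 admissible headings. For each, cast all 3 beams and compare to the given ranges.
  (5.5, 7.5, 165°): beam 1 = 0.5176 ≠ 1.7321 ✗
  (4.5, 1.5, 150°): beam 1 = 3.0000 ≠ 1.7321 ✗
  (3.5, 5.5, 165°): beam 1 = 0.5176 ≠ 1.7321 ✗
  (3.5, 2.5, 285°): beam 1 = 0.5176 ≠ 1.7321 ✗
  …
  (4.5, 2.5, 210°): r_1=1.7321, r_2=3.0000, r_3=1.0000 — all match ✓
Unique over the lattice → pose = (4.5, 2.5, 210°).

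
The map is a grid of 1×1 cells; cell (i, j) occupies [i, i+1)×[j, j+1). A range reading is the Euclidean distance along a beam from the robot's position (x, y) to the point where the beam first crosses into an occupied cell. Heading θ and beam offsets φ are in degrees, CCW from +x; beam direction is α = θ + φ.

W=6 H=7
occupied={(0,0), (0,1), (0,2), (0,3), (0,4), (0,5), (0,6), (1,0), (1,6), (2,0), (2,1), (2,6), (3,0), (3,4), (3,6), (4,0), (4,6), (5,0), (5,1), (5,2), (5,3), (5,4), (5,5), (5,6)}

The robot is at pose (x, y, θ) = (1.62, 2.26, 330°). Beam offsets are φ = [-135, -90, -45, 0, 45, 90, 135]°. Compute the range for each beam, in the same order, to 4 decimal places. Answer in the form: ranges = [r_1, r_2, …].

ranges = [0.6419, 1.2400, 1.3044, 0.5200, 3.4992, 2.7600, 2.3955]

beam 1: φ=-135°, α=195°
  dir = (cos 195°, sin 195°) = (-0.9659, -0.2588); from cell (1,2)
  next x-line at t=0.6419, next y-line at t=1.0046; Δt_x=1.0353, Δt_y=3.8637
    x: enter (0,2) at t=0.6419 ← occupied
  → r_1 = 0.6419
beam 2: φ=-90°, α=240°
  dir = (cos 240°, sin 240°) = (-0.5000, -0.8660); from cell (1,2)
  next x-line at t=1.2400, next y-line at t=0.3002; Δt_x=2.0000, Δt_y=1.1547
    y: enter (1,1) at t=0.3002
    x: enter (0,1) at t=1.2400 ← occupied
  → r_2 = 1.2400
beam 3: φ=-45°, α=285°
  dir = (cos 285°, sin 285°) = (0.2588, -0.9659); from cell (1,2)
  next x-line at t=1.4682, next y-line at t=0.2692; Δt_x=3.8637, Δt_y=1.0353
    y: enter (1,1) at t=0.2692
    y: enter (1,0) at t=1.3044 ← occupied
  → r_3 = 1.3044
beam 4: φ=0°, α=330°
  dir = (cos 330°, sin 330°) = (0.8660, -0.5000); from cell (1,2)
  next x-line at t=0.4388, next y-line at t=0.5200; Δt_x=1.1547, Δt_y=2.0000
    x: enter (2,2) at t=0.4388
    y: enter (2,1) at t=0.5200 ← occupied
  → r_4 = 0.5200
beam 5: φ=45°, α=15°
  dir = (cos 15°, sin 15°) = (0.9659, 0.2588); from cell (1,2)
  next x-line at t=0.3934, next y-line at t=2.8591; Δt_x=1.0353, Δt_y=3.8637
    x: enter (2,2) at t=0.3934
    x: enter (3,2) at t=1.4287
    x: enter (4,2) at t=2.4640
    y: enter (4,3) at t=2.8591
    x: enter (5,3) at t=3.4992 ← occupied
  → r_5 = 3.4992
beam 6: φ=90°, α=60°
  dir = (cos 60°, sin 60°) = (0.5000, 0.8660); from cell (1,2)
  next x-line at t=0.7600, next y-line at t=0.8545; Δt_x=2.0000, Δt_y=1.1547
    x: enter (2,2) at t=0.7600
    y: enter (2,3) at t=0.8545
    y: enter (2,4) at t=2.0092
    x: enter (3,4) at t=2.7600 ← occupied
  → r_6 = 2.7600
beam 7: φ=135°, α=105°
  dir = (cos 105°, sin 105°) = (-0.2588, 0.9659); from cell (1,2)
  next x-line at t=2.3955, next y-line at t=0.7661; Δt_x=3.8637, Δt_y=1.0353
    y: enter (1,3) at t=0.7661
    y: enter (1,4) at t=1.8014
    x: enter (0,4) at t=2.3955 ← occupied
  → r_7 = 2.3955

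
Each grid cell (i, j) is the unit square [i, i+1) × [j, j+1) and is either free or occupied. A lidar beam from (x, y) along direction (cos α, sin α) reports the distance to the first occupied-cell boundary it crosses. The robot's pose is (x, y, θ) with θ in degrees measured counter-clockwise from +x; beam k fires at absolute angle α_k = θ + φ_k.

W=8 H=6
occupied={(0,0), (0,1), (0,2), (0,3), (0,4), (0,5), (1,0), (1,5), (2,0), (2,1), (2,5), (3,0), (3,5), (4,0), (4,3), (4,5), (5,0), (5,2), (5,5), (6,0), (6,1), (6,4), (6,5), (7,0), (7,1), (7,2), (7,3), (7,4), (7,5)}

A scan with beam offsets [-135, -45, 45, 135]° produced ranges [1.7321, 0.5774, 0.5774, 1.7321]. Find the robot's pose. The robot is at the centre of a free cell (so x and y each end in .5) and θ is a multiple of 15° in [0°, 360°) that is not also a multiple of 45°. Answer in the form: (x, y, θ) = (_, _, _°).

The pose lattice has 19·16 = 304 candidates. Test each by forward raycasting.
  (1.5, 1.5, 345°): beam 1 = 0.5774 ≠ 1.7321 ✗
  (5.5, 1.5, 240°): beam 1 = 0.5176 ≠ 1.7321 ✗
  (4.5, 2.5, 30°): beam 1 = 1.5529 ≠ 1.7321 ✗
  (1.5, 2.5, 105°): beam 1 = 1.0000 ≠ 1.7321 ✗
  (4.5, 1.5, 105°): beam 1 = 1.0000 ≠ 1.7321 ✗
  …
  (4.5, 2.5, 75°): r_1=1.7321, r_2=0.5774, r_3=0.5774, r_4=1.7321 — all match ✓
Unique over the lattice → pose = (4.5, 2.5, 75°).

(x, y, θ) = (4.5, 2.5, 75°)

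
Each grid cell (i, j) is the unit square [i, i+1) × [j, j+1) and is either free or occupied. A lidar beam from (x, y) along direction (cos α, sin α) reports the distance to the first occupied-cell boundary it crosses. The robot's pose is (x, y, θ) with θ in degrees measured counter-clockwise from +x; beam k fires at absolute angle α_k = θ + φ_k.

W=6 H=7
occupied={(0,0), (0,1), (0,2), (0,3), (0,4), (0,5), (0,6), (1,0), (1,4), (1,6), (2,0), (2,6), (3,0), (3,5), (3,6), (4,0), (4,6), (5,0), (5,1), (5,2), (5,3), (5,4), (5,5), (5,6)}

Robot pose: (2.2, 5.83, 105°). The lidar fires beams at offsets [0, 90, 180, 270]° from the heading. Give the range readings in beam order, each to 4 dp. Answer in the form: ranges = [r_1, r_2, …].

ranges = [0.1760, 1.2423, 5.0004, 0.6568]

beam 1: φ=0°, α=105°
  dir = (cos 105°, sin 105°) = (-0.2588, 0.9659); from cell (2,5)
  next x-line at t=0.7727, next y-line at t=0.1760; Δt_x=3.8637, Δt_y=1.0353
    y: enter (2,6) at t=0.1760 ← occupied
  → r_1 = 0.1760
beam 2: φ=90°, α=195°
  dir = (cos 195°, sin 195°) = (-0.9659, -0.2588); from cell (2,5)
  next x-line at t=0.2071, next y-line at t=3.2069; Δt_x=1.0353, Δt_y=3.8637
    x: enter (1,5) at t=0.2071
    x: enter (0,5) at t=1.2423 ← occupied
  → r_2 = 1.2423
beam 3: φ=180°, α=285°
  dir = (cos 285°, sin 285°) = (0.2588, -0.9659); from cell (2,5)
  next x-line at t=3.0910, next y-line at t=0.8593; Δt_x=3.8637, Δt_y=1.0353
    y: enter (2,4) at t=0.8593
    y: enter (2,3) at t=1.8946
    y: enter (2,2) at t=2.9298
    x: enter (3,2) at t=3.0910
    y: enter (3,1) at t=3.9651
    y: enter (3,0) at t=5.0004 ← occupied
  → r_3 = 5.0004
beam 4: φ=270°, α=15°
  dir = (cos 15°, sin 15°) = (0.9659, 0.2588); from cell (2,5)
  next x-line at t=0.8282, next y-line at t=0.6568; Δt_x=1.0353, Δt_y=3.8637
    y: enter (2,6) at t=0.6568 ← occupied
  → r_4 = 0.6568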